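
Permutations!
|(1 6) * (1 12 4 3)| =|(1 6 12 4 3)| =5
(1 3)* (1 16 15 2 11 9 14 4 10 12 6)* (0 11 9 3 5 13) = [11, 5, 9, 16, 10, 13, 1, 7, 8, 14, 12, 3, 6, 0, 4, 2, 15] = (0 11 3 16 15 2 9 14 4 10 12 6 1 5 13)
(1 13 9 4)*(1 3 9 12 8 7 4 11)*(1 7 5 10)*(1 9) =(1 13 12 8 5 10 9 11 7 4 3) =[0, 13, 2, 1, 3, 10, 6, 4, 5, 11, 9, 7, 8, 12]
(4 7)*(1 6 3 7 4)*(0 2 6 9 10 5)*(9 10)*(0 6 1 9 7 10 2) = [0, 2, 1, 10, 4, 6, 3, 9, 8, 7, 5] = (1 2)(3 10 5 6)(7 9)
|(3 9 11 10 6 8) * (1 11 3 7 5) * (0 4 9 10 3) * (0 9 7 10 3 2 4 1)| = 21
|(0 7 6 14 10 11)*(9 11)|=7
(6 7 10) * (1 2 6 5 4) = (1 2 6 7 10 5 4) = [0, 2, 6, 3, 1, 4, 7, 10, 8, 9, 5]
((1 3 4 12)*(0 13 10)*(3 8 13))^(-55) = (0 3 4 12 1 8 13 10)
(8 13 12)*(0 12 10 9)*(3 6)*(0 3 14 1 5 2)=(0 12 8 13 10 9 3 6 14 1 5 2)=[12, 5, 0, 6, 4, 2, 14, 7, 13, 3, 9, 11, 8, 10, 1]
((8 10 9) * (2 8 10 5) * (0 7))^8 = (10)(2 5 8) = ((0 7)(2 8 5)(9 10))^8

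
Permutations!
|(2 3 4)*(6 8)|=|(2 3 4)(6 8)|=6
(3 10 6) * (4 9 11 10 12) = (3 12 4 9 11 10 6) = [0, 1, 2, 12, 9, 5, 3, 7, 8, 11, 6, 10, 4]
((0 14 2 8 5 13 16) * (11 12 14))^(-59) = ((0 11 12 14 2 8 5 13 16))^(-59) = (0 2 16 14 13 12 5 11 8)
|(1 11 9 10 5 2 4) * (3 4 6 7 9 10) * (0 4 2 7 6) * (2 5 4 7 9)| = 12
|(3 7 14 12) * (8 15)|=|(3 7 14 12)(8 15)|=4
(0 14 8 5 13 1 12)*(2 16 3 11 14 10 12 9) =[10, 9, 16, 11, 4, 13, 6, 7, 5, 2, 12, 14, 0, 1, 8, 15, 3] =(0 10 12)(1 9 2 16 3 11 14 8 5 13)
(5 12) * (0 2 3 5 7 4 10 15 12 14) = (0 2 3 5 14)(4 10 15 12 7) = [2, 1, 3, 5, 10, 14, 6, 4, 8, 9, 15, 11, 7, 13, 0, 12]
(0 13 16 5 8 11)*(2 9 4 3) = (0 13 16 5 8 11)(2 9 4 3) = [13, 1, 9, 2, 3, 8, 6, 7, 11, 4, 10, 0, 12, 16, 14, 15, 5]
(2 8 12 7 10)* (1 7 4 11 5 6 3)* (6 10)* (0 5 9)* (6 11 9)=(0 5 10 2 8 12 4 9)(1 7 11 6 3)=[5, 7, 8, 1, 9, 10, 3, 11, 12, 0, 2, 6, 4]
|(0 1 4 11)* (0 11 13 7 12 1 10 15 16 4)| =|(0 10 15 16 4 13 7 12 1)| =9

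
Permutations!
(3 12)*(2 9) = (2 9)(3 12) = [0, 1, 9, 12, 4, 5, 6, 7, 8, 2, 10, 11, 3]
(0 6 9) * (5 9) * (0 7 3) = (0 6 5 9 7 3) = [6, 1, 2, 0, 4, 9, 5, 3, 8, 7]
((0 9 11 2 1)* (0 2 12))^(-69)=((0 9 11 12)(1 2))^(-69)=(0 12 11 9)(1 2)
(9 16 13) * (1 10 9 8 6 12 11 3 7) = (1 10 9 16 13 8 6 12 11 3 7) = [0, 10, 2, 7, 4, 5, 12, 1, 6, 16, 9, 3, 11, 8, 14, 15, 13]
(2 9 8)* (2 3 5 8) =[0, 1, 9, 5, 4, 8, 6, 7, 3, 2] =(2 9)(3 5 8)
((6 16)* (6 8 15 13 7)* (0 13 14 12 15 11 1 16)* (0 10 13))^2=(1 8)(6 13)(7 10)(11 16)(12 14 15)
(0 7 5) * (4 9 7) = (0 4 9 7 5) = [4, 1, 2, 3, 9, 0, 6, 5, 8, 7]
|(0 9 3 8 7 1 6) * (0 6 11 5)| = |(0 9 3 8 7 1 11 5)| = 8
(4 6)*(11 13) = (4 6)(11 13) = [0, 1, 2, 3, 6, 5, 4, 7, 8, 9, 10, 13, 12, 11]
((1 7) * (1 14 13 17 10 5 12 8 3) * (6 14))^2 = ((1 7 6 14 13 17 10 5 12 8 3))^2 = (1 6 13 10 12 3 7 14 17 5 8)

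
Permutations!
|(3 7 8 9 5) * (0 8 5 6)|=12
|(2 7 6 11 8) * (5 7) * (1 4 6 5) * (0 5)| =|(0 5 7)(1 4 6 11 8 2)| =6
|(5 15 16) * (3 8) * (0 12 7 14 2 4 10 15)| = |(0 12 7 14 2 4 10 15 16 5)(3 8)| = 10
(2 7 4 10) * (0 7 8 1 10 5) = (0 7 4 5)(1 10 2 8) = [7, 10, 8, 3, 5, 0, 6, 4, 1, 9, 2]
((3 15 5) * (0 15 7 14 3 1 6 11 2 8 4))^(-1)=((0 15 5 1 6 11 2 8 4)(3 7 14))^(-1)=(0 4 8 2 11 6 1 5 15)(3 14 7)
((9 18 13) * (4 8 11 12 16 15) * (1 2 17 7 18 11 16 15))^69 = (1 18 12 16 7 11 8 17 9 4 2 13 15)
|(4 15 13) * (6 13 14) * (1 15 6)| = 3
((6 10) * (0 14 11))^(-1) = ((0 14 11)(6 10))^(-1) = (0 11 14)(6 10)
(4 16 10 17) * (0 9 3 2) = (0 9 3 2)(4 16 10 17) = [9, 1, 0, 2, 16, 5, 6, 7, 8, 3, 17, 11, 12, 13, 14, 15, 10, 4]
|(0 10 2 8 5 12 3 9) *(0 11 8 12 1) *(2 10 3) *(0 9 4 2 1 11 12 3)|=3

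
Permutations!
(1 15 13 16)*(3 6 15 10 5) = [0, 10, 2, 6, 4, 3, 15, 7, 8, 9, 5, 11, 12, 16, 14, 13, 1] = (1 10 5 3 6 15 13 16)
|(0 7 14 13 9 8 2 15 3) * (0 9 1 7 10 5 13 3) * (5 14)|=|(0 10 14 3 9 8 2 15)(1 7 5 13)|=8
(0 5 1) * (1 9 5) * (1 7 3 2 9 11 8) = (0 7 3 2 9 5 11 8 1) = [7, 0, 9, 2, 4, 11, 6, 3, 1, 5, 10, 8]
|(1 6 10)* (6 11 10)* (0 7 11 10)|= |(0 7 11)(1 10)|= 6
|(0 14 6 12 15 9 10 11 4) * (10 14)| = 20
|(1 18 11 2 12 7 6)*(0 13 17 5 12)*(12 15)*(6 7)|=11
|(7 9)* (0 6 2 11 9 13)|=7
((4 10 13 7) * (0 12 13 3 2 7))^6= (13)(2 7 4 10 3)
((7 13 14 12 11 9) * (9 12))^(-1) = (7 9 14 13)(11 12)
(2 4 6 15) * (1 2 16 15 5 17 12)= (1 2 4 6 5 17 12)(15 16)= [0, 2, 4, 3, 6, 17, 5, 7, 8, 9, 10, 11, 1, 13, 14, 16, 15, 12]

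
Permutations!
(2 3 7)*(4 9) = [0, 1, 3, 7, 9, 5, 6, 2, 8, 4] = (2 3 7)(4 9)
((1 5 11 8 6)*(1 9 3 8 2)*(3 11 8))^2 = ((1 5 8 6 9 11 2))^2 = (1 8 9 2 5 6 11)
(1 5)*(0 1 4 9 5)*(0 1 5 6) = (0 5 4 9 6) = [5, 1, 2, 3, 9, 4, 0, 7, 8, 6]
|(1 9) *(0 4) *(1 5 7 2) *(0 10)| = 15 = |(0 4 10)(1 9 5 7 2)|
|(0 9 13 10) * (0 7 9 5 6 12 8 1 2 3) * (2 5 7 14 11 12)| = 14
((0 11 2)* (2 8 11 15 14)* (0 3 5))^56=((0 15 14 2 3 5)(8 11))^56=(0 14 3)(2 5 15)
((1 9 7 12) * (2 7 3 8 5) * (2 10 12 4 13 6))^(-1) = ((1 9 3 8 5 10 12)(2 7 4 13 6))^(-1) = (1 12 10 5 8 3 9)(2 6 13 4 7)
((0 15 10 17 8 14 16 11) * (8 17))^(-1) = (17)(0 11 16 14 8 10 15)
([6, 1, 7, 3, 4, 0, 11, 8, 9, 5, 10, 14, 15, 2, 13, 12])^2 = [11, 1, 8, 3, 4, 6, 14, 9, 5, 0, 10, 13, 12, 7, 2, 15]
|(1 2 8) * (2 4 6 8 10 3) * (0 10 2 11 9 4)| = |(0 10 3 11 9 4 6 8 1)| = 9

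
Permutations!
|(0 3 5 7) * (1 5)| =|(0 3 1 5 7)| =5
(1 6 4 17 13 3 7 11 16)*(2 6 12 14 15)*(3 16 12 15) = (1 15 2 6 4 17 13 16)(3 7 11 12 14) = [0, 15, 6, 7, 17, 5, 4, 11, 8, 9, 10, 12, 14, 16, 3, 2, 1, 13]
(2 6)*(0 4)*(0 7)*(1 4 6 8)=(0 6 2 8 1 4 7)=[6, 4, 8, 3, 7, 5, 2, 0, 1]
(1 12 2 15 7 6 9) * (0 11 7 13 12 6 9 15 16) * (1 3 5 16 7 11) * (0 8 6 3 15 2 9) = (0 1 3 5 16 8 6 2 7)(9 15 13 12) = [1, 3, 7, 5, 4, 16, 2, 0, 6, 15, 10, 11, 9, 12, 14, 13, 8]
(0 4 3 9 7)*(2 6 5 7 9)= (9)(0 4 3 2 6 5 7)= [4, 1, 6, 2, 3, 7, 5, 0, 8, 9]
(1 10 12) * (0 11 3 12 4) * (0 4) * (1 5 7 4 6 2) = (0 11 3 12 5 7 4 6 2 1 10) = [11, 10, 1, 12, 6, 7, 2, 4, 8, 9, 0, 3, 5]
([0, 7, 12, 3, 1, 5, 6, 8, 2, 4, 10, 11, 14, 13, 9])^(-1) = (1 4 9 14 12 2 8 7)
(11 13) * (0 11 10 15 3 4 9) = (0 11 13 10 15 3 4 9) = [11, 1, 2, 4, 9, 5, 6, 7, 8, 0, 15, 13, 12, 10, 14, 3]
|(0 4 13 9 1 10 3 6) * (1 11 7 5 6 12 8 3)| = |(0 4 13 9 11 7 5 6)(1 10)(3 12 8)| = 24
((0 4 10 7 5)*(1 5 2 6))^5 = (0 6 10 5 2 4 1 7)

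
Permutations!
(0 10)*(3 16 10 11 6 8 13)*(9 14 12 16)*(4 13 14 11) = [4, 1, 2, 9, 13, 5, 8, 7, 14, 11, 0, 6, 16, 3, 12, 15, 10] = (0 4 13 3 9 11 6 8 14 12 16 10)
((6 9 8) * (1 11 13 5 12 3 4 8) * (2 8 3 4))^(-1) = ((1 11 13 5 12 4 3 2 8 6 9))^(-1) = (1 9 6 8 2 3 4 12 5 13 11)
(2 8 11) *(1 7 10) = [0, 7, 8, 3, 4, 5, 6, 10, 11, 9, 1, 2] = (1 7 10)(2 8 11)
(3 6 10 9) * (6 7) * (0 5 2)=[5, 1, 0, 7, 4, 2, 10, 6, 8, 3, 9]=(0 5 2)(3 7 6 10 9)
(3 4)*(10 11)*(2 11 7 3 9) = (2 11 10 7 3 4 9) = [0, 1, 11, 4, 9, 5, 6, 3, 8, 2, 7, 10]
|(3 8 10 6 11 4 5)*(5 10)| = 12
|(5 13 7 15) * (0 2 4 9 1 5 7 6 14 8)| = 10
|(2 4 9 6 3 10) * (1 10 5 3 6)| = 10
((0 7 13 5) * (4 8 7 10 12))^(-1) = ((0 10 12 4 8 7 13 5))^(-1) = (0 5 13 7 8 4 12 10)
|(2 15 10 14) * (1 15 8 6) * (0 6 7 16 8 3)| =24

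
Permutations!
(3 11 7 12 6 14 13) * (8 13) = (3 11 7 12 6 14 8 13) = [0, 1, 2, 11, 4, 5, 14, 12, 13, 9, 10, 7, 6, 3, 8]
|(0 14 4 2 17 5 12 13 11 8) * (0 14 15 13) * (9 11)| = 12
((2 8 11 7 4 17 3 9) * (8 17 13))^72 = (17)(4 8 7 13 11)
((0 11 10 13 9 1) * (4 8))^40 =((0 11 10 13 9 1)(4 8))^40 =(0 9 10)(1 13 11)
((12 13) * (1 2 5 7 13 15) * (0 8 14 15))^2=(0 14 1 5 13)(2 7 12 8 15)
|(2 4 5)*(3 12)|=|(2 4 5)(3 12)|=6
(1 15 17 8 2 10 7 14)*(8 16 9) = (1 15 17 16 9 8 2 10 7 14) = [0, 15, 10, 3, 4, 5, 6, 14, 2, 8, 7, 11, 12, 13, 1, 17, 9, 16]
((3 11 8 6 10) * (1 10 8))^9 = (1 10 3 11)(6 8) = ((1 10 3 11)(6 8))^9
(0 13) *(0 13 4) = [4, 1, 2, 3, 0, 5, 6, 7, 8, 9, 10, 11, 12, 13] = (13)(0 4)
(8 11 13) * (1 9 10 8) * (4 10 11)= (1 9 11 13)(4 10 8)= [0, 9, 2, 3, 10, 5, 6, 7, 4, 11, 8, 13, 12, 1]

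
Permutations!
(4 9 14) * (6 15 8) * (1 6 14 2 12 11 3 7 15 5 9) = (1 6 5 9 2 12 11 3 7 15 8 14 4) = [0, 6, 12, 7, 1, 9, 5, 15, 14, 2, 10, 3, 11, 13, 4, 8]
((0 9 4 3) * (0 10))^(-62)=(0 3 9 10 4)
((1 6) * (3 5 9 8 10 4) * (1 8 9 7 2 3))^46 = (1 6 8 10 4)(2 5)(3 7)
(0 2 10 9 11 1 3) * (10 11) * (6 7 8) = (0 2 11 1 3)(6 7 8)(9 10) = [2, 3, 11, 0, 4, 5, 7, 8, 6, 10, 9, 1]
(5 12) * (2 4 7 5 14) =[0, 1, 4, 3, 7, 12, 6, 5, 8, 9, 10, 11, 14, 13, 2] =(2 4 7 5 12 14)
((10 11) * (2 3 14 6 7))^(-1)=(2 7 6 14 3)(10 11)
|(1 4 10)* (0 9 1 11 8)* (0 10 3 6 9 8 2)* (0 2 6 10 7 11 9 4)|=10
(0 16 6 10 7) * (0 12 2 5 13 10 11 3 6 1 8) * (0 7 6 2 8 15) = (0 16 1 15)(2 5 13 10 6 11 3)(7 12 8) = [16, 15, 5, 2, 4, 13, 11, 12, 7, 9, 6, 3, 8, 10, 14, 0, 1]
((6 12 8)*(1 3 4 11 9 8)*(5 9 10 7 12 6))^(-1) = ((1 3 4 11 10 7 12)(5 9 8))^(-1) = (1 12 7 10 11 4 3)(5 8 9)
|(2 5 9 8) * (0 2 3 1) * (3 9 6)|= 6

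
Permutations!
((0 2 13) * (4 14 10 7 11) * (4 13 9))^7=((0 2 9 4 14 10 7 11 13))^7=(0 11 10 4 2 13 7 14 9)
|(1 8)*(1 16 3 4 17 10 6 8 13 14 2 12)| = |(1 13 14 2 12)(3 4 17 10 6 8 16)| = 35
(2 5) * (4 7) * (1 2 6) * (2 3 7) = (1 3 7 4 2 5 6) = [0, 3, 5, 7, 2, 6, 1, 4]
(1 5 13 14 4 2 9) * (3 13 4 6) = [0, 5, 9, 13, 2, 4, 3, 7, 8, 1, 10, 11, 12, 14, 6] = (1 5 4 2 9)(3 13 14 6)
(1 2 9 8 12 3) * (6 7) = (1 2 9 8 12 3)(6 7) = [0, 2, 9, 1, 4, 5, 7, 6, 12, 8, 10, 11, 3]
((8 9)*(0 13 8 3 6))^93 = ((0 13 8 9 3 6))^93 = (0 9)(3 13)(6 8)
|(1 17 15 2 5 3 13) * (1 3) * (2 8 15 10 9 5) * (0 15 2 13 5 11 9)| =10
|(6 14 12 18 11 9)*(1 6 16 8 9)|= 6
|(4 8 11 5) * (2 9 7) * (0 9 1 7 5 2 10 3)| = 11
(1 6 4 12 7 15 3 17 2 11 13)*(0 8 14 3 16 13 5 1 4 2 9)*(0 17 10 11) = (0 8 14 3 10 11 5 1 6 2)(4 12 7 15 16 13)(9 17) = [8, 6, 0, 10, 12, 1, 2, 15, 14, 17, 11, 5, 7, 4, 3, 16, 13, 9]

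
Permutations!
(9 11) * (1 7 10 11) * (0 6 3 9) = (0 6 3 9 1 7 10 11) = [6, 7, 2, 9, 4, 5, 3, 10, 8, 1, 11, 0]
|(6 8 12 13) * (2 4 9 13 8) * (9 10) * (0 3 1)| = 6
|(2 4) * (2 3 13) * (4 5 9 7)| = 7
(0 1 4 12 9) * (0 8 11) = (0 1 4 12 9 8 11) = [1, 4, 2, 3, 12, 5, 6, 7, 11, 8, 10, 0, 9]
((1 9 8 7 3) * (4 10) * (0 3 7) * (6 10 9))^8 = ((0 3 1 6 10 4 9 8))^8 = (10)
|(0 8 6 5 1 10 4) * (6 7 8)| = |(0 6 5 1 10 4)(7 8)| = 6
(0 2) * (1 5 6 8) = (0 2)(1 5 6 8) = [2, 5, 0, 3, 4, 6, 8, 7, 1]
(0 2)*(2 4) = [4, 1, 0, 3, 2] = (0 4 2)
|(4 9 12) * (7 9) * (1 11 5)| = |(1 11 5)(4 7 9 12)| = 12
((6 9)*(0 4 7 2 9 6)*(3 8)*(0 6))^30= ((0 4 7 2 9 6)(3 8))^30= (9)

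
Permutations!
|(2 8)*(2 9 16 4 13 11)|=7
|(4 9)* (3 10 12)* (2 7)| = |(2 7)(3 10 12)(4 9)| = 6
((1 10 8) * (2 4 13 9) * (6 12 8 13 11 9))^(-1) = (1 8 12 6 13 10)(2 9 11 4)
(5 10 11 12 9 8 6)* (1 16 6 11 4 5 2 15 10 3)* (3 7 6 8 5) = (1 16 8 11 12 9 5 7 6 2 15 10 4 3) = [0, 16, 15, 1, 3, 7, 2, 6, 11, 5, 4, 12, 9, 13, 14, 10, 8]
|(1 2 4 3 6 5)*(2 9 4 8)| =6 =|(1 9 4 3 6 5)(2 8)|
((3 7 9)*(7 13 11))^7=((3 13 11 7 9))^7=(3 11 9 13 7)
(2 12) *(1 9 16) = (1 9 16)(2 12) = [0, 9, 12, 3, 4, 5, 6, 7, 8, 16, 10, 11, 2, 13, 14, 15, 1]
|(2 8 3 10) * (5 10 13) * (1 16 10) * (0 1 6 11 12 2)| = 8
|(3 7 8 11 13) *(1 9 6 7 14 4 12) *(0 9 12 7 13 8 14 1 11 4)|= 12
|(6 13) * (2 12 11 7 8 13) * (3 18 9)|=|(2 12 11 7 8 13 6)(3 18 9)|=21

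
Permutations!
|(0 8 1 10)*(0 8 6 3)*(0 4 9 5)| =|(0 6 3 4 9 5)(1 10 8)| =6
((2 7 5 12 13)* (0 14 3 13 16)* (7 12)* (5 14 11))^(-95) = (0 3)(2 5)(7 12)(11 13)(14 16)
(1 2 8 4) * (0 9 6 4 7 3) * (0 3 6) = [9, 2, 8, 3, 1, 5, 4, 6, 7, 0] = (0 9)(1 2 8 7 6 4)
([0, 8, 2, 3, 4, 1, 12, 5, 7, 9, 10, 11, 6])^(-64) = [0, 1, 2, 3, 4, 5, 6, 7, 8, 9, 10, 11, 12]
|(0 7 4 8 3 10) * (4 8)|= 5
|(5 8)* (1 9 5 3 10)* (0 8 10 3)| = 4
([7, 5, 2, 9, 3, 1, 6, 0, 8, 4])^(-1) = [7, 5, 2, 4, 9, 1, 6, 0, 8, 3]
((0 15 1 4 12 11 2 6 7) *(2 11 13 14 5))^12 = (0 15 1 4 12 13 14 5 2 6 7)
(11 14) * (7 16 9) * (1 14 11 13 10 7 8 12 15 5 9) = (1 14 13 10 7 16)(5 9 8 12 15) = [0, 14, 2, 3, 4, 9, 6, 16, 12, 8, 7, 11, 15, 10, 13, 5, 1]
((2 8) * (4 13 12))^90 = ((2 8)(4 13 12))^90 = (13)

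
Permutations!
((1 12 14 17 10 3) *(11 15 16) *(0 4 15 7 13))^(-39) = (0 16 13 15 7 4 11)(1 17)(3 14)(10 12)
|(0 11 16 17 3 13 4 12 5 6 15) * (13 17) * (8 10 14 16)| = 12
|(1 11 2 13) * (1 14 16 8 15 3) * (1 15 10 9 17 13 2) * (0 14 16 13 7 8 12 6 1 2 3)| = |(0 14 13 16 12 6 1 11 2 3 15)(7 8 10 9 17)| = 55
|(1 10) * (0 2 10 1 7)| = 4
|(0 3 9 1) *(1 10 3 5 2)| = 12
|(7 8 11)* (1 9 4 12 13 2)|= 6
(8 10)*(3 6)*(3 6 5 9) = (3 5 9)(8 10) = [0, 1, 2, 5, 4, 9, 6, 7, 10, 3, 8]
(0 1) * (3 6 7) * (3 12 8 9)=[1, 0, 2, 6, 4, 5, 7, 12, 9, 3, 10, 11, 8]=(0 1)(3 6 7 12 8 9)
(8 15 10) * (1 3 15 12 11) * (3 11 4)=[0, 11, 2, 15, 3, 5, 6, 7, 12, 9, 8, 1, 4, 13, 14, 10]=(1 11)(3 15 10 8 12 4)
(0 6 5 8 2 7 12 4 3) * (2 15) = [6, 1, 7, 0, 3, 8, 5, 12, 15, 9, 10, 11, 4, 13, 14, 2] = (0 6 5 8 15 2 7 12 4 3)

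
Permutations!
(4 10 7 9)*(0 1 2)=(0 1 2)(4 10 7 9)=[1, 2, 0, 3, 10, 5, 6, 9, 8, 4, 7]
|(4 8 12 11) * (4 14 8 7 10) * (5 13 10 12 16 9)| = 11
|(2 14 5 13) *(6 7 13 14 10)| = |(2 10 6 7 13)(5 14)| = 10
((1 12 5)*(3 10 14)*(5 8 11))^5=(3 14 10)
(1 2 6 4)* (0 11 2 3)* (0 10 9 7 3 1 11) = [0, 1, 6, 10, 11, 5, 4, 3, 8, 7, 9, 2] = (2 6 4 11)(3 10 9 7)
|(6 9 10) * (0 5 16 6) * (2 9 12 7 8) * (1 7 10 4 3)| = 42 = |(0 5 16 6 12 10)(1 7 8 2 9 4 3)|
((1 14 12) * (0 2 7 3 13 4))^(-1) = ((0 2 7 3 13 4)(1 14 12))^(-1) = (0 4 13 3 7 2)(1 12 14)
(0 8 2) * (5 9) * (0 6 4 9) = [8, 1, 6, 3, 9, 0, 4, 7, 2, 5] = (0 8 2 6 4 9 5)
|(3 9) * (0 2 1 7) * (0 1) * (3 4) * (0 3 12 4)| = |(0 2 3 9)(1 7)(4 12)| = 4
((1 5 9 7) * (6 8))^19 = (1 7 9 5)(6 8)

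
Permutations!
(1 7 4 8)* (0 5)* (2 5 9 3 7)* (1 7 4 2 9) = (0 1 9 3 4 8 7 2 5) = [1, 9, 5, 4, 8, 0, 6, 2, 7, 3]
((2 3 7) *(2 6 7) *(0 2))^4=(7)(0 2 3)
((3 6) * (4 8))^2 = ((3 6)(4 8))^2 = (8)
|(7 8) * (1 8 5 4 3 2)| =|(1 8 7 5 4 3 2)| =7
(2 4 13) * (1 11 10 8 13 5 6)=(1 11 10 8 13 2 4 5 6)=[0, 11, 4, 3, 5, 6, 1, 7, 13, 9, 8, 10, 12, 2]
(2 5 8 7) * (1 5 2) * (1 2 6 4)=[0, 5, 6, 3, 1, 8, 4, 2, 7]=(1 5 8 7 2 6 4)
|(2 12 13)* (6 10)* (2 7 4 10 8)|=8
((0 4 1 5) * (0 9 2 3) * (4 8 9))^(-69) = ((0 8 9 2 3)(1 5 4))^(-69) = (0 8 9 2 3)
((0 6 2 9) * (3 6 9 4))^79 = ((0 9)(2 4 3 6))^79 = (0 9)(2 6 3 4)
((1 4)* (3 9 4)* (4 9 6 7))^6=((9)(1 3 6 7 4))^6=(9)(1 3 6 7 4)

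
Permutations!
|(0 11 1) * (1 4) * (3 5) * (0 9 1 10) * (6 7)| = |(0 11 4 10)(1 9)(3 5)(6 7)| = 4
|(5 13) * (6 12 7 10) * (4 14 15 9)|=4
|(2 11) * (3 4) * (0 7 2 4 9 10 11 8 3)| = |(0 7 2 8 3 9 10 11 4)| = 9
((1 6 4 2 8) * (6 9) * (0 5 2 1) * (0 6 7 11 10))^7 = (0 9 8 10 1 2 11 4 5 7 6)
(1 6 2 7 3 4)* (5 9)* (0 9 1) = (0 9 5 1 6 2 7 3 4) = [9, 6, 7, 4, 0, 1, 2, 3, 8, 5]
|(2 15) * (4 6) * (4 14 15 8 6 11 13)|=15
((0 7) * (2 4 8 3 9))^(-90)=((0 7)(2 4 8 3 9))^(-90)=(9)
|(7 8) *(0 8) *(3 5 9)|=3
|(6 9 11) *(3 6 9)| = |(3 6)(9 11)| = 2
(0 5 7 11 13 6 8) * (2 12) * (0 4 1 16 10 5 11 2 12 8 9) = (0 11 13 6 9)(1 16 10 5 7 2 8 4) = [11, 16, 8, 3, 1, 7, 9, 2, 4, 0, 5, 13, 12, 6, 14, 15, 10]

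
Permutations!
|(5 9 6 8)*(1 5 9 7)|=|(1 5 7)(6 8 9)|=3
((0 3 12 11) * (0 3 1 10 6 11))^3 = (0 6 12 10 3 1 11)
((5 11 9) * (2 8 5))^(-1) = (2 9 11 5 8)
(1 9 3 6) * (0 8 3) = [8, 9, 2, 6, 4, 5, 1, 7, 3, 0] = (0 8 3 6 1 9)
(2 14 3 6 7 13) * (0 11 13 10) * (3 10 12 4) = [11, 1, 14, 6, 3, 5, 7, 12, 8, 9, 0, 13, 4, 2, 10] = (0 11 13 2 14 10)(3 6 7 12 4)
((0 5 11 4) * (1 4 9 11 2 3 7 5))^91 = (0 1 4)(2 5 7 3)(9 11)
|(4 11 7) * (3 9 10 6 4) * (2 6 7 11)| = 12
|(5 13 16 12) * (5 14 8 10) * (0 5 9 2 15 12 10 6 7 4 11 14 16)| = 6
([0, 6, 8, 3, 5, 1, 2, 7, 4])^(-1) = (1 5 4 8 2 6)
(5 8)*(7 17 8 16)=(5 16 7 17 8)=[0, 1, 2, 3, 4, 16, 6, 17, 5, 9, 10, 11, 12, 13, 14, 15, 7, 8]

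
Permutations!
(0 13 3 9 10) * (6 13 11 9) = (0 11 9 10)(3 6 13) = [11, 1, 2, 6, 4, 5, 13, 7, 8, 10, 0, 9, 12, 3]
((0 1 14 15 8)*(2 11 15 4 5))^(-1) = (0 8 15 11 2 5 4 14 1)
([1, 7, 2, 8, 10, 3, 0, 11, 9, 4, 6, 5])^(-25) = (0 4 3 7 6 9 5 1 10 8 11)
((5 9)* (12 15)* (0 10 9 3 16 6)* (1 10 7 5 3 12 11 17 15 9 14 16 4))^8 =(0 10 9)(1 12 6)(3 7 14)(4 5 16)(11 15 17)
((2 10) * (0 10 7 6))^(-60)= ((0 10 2 7 6))^(-60)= (10)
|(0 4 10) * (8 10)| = 4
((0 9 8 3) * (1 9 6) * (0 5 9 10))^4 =(10)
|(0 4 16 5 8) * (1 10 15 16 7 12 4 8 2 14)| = 42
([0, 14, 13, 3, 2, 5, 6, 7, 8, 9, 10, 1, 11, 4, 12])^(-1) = [0, 11, 4, 3, 13, 5, 6, 7, 8, 9, 10, 12, 14, 2, 1]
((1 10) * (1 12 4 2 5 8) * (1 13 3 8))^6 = (13)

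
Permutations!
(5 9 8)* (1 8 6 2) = (1 8 5 9 6 2) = [0, 8, 1, 3, 4, 9, 2, 7, 5, 6]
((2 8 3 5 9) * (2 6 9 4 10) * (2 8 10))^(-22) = ((2 10 8 3 5 4)(6 9))^(-22) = (2 8 5)(3 4 10)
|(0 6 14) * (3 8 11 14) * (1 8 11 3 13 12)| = |(0 6 13 12 1 8 3 11 14)| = 9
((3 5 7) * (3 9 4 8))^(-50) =(3 4 7)(5 8 9)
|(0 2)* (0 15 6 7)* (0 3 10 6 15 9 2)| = |(15)(2 9)(3 10 6 7)| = 4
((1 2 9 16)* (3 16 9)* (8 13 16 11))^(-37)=(1 13 11 2 16 8 3)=((1 2 3 11 8 13 16))^(-37)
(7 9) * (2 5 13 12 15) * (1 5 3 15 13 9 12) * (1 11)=[0, 5, 3, 15, 4, 9, 6, 12, 8, 7, 10, 1, 13, 11, 14, 2]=(1 5 9 7 12 13 11)(2 3 15)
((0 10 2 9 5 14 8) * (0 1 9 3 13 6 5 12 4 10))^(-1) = ((1 9 12 4 10 2 3 13 6 5 14 8))^(-1) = (1 8 14 5 6 13 3 2 10 4 12 9)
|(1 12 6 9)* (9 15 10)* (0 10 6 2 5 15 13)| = 10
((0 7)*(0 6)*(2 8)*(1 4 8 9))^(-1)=(0 6 7)(1 9 2 8 4)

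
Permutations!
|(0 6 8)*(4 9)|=6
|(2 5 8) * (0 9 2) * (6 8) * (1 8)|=7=|(0 9 2 5 6 1 8)|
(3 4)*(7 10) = (3 4)(7 10) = [0, 1, 2, 4, 3, 5, 6, 10, 8, 9, 7]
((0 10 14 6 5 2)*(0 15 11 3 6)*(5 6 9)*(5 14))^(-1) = ((0 10 5 2 15 11 3 9 14))^(-1) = (0 14 9 3 11 15 2 5 10)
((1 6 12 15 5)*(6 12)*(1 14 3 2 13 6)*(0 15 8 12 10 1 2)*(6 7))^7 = (0 5 3 15 14)(1 10)(2 6 7 13)(8 12)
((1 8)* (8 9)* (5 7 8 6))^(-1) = ((1 9 6 5 7 8))^(-1) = (1 8 7 5 6 9)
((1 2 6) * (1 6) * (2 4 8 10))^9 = ((1 4 8 10 2))^9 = (1 2 10 8 4)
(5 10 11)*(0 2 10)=(0 2 10 11 5)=[2, 1, 10, 3, 4, 0, 6, 7, 8, 9, 11, 5]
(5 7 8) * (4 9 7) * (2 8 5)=(2 8)(4 9 7 5)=[0, 1, 8, 3, 9, 4, 6, 5, 2, 7]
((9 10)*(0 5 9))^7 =((0 5 9 10))^7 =(0 10 9 5)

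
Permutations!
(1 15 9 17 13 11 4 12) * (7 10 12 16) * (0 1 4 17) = (0 1 15 9)(4 16 7 10 12)(11 17 13) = [1, 15, 2, 3, 16, 5, 6, 10, 8, 0, 12, 17, 4, 11, 14, 9, 7, 13]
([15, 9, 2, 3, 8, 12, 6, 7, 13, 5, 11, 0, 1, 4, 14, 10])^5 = [15, 9, 2, 3, 13, 12, 6, 7, 4, 5, 11, 0, 1, 8, 14, 10]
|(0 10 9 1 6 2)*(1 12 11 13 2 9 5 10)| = |(0 1 6 9 12 11 13 2)(5 10)| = 8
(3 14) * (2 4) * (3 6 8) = [0, 1, 4, 14, 2, 5, 8, 7, 3, 9, 10, 11, 12, 13, 6] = (2 4)(3 14 6 8)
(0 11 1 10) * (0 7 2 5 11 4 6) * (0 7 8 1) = (0 4 6 7 2 5 11)(1 10 8) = [4, 10, 5, 3, 6, 11, 7, 2, 1, 9, 8, 0]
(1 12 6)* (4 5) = [0, 12, 2, 3, 5, 4, 1, 7, 8, 9, 10, 11, 6] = (1 12 6)(4 5)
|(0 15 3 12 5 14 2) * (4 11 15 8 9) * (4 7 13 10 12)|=|(0 8 9 7 13 10 12 5 14 2)(3 4 11 15)|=20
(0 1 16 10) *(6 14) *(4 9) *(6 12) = (0 1 16 10)(4 9)(6 14 12) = [1, 16, 2, 3, 9, 5, 14, 7, 8, 4, 0, 11, 6, 13, 12, 15, 10]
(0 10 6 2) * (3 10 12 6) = (0 12 6 2)(3 10) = [12, 1, 0, 10, 4, 5, 2, 7, 8, 9, 3, 11, 6]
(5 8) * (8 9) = (5 9 8) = [0, 1, 2, 3, 4, 9, 6, 7, 5, 8]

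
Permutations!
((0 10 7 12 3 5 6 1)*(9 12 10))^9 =((0 9 12 3 5 6 1)(7 10))^9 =(0 12 5 1 9 3 6)(7 10)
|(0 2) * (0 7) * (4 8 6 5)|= |(0 2 7)(4 8 6 5)|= 12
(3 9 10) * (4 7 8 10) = (3 9 4 7 8 10) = [0, 1, 2, 9, 7, 5, 6, 8, 10, 4, 3]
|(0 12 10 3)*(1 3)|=5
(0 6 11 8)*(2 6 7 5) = (0 7 5 2 6 11 8) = [7, 1, 6, 3, 4, 2, 11, 5, 0, 9, 10, 8]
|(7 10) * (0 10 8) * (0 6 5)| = 6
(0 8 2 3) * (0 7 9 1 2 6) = (0 8 6)(1 2 3 7 9) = [8, 2, 3, 7, 4, 5, 0, 9, 6, 1]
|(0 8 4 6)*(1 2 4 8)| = |(8)(0 1 2 4 6)| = 5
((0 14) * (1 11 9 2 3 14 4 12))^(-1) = ((0 4 12 1 11 9 2 3 14))^(-1) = (0 14 3 2 9 11 1 12 4)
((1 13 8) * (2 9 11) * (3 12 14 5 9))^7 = (14)(1 13 8)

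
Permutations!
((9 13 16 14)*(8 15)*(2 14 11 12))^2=(2 9 16 12 14 13 11)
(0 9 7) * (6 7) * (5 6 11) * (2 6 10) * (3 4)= (0 9 11 5 10 2 6 7)(3 4)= [9, 1, 6, 4, 3, 10, 7, 0, 8, 11, 2, 5]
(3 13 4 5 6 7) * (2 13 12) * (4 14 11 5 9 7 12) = (2 13 14 11 5 6 12)(3 4 9 7) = [0, 1, 13, 4, 9, 6, 12, 3, 8, 7, 10, 5, 2, 14, 11]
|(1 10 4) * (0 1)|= |(0 1 10 4)|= 4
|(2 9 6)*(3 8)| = |(2 9 6)(3 8)| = 6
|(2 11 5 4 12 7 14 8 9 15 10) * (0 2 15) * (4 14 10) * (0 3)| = |(0 2 11 5 14 8 9 3)(4 12 7 10 15)| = 40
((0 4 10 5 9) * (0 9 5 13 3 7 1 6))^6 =(0 1 3 10)(4 6 7 13)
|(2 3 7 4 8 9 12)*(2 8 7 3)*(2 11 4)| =|(2 11 4 7)(8 9 12)| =12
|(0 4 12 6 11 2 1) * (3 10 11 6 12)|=7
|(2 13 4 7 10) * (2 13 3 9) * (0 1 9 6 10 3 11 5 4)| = |(0 1 9 2 11 5 4 7 3 6 10 13)| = 12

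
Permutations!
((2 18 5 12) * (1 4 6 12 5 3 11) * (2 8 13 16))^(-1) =(1 11 3 18 2 16 13 8 12 6 4)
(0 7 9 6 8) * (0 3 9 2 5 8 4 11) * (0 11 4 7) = [0, 1, 5, 9, 4, 8, 7, 2, 3, 6, 10, 11] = (11)(2 5 8 3 9 6 7)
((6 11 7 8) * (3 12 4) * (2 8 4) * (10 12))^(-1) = ((2 8 6 11 7 4 3 10 12))^(-1) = (2 12 10 3 4 7 11 6 8)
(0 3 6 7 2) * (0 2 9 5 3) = [0, 1, 2, 6, 4, 3, 7, 9, 8, 5] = (3 6 7 9 5)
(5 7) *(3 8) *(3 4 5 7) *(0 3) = (0 3 8 4 5) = [3, 1, 2, 8, 5, 0, 6, 7, 4]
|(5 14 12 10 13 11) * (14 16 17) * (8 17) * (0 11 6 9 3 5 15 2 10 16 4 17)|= 16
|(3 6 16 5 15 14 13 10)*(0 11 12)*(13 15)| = 6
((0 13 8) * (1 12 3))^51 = ((0 13 8)(1 12 3))^51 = (13)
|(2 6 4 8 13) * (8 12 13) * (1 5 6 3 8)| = 9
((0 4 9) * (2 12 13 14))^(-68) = (14)(0 4 9)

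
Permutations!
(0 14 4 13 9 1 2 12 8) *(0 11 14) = (1 2 12 8 11 14 4 13 9) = [0, 2, 12, 3, 13, 5, 6, 7, 11, 1, 10, 14, 8, 9, 4]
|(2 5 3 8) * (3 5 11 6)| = 5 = |(2 11 6 3 8)|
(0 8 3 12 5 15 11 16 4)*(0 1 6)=(0 8 3 12 5 15 11 16 4 1 6)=[8, 6, 2, 12, 1, 15, 0, 7, 3, 9, 10, 16, 5, 13, 14, 11, 4]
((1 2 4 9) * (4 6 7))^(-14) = ((1 2 6 7 4 9))^(-14) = (1 4 6)(2 9 7)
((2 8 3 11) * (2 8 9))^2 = (3 8 11)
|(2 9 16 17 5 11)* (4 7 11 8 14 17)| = 12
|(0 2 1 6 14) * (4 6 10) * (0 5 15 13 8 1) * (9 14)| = |(0 2)(1 10 4 6 9 14 5 15 13 8)| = 10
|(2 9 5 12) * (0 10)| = 4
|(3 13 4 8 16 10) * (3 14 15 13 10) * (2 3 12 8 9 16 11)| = |(2 3 10 14 15 13 4 9 16 12 8 11)| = 12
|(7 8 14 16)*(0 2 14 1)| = |(0 2 14 16 7 8 1)| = 7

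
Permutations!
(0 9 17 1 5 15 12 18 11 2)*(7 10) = (0 9 17 1 5 15 12 18 11 2)(7 10) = [9, 5, 0, 3, 4, 15, 6, 10, 8, 17, 7, 2, 18, 13, 14, 12, 16, 1, 11]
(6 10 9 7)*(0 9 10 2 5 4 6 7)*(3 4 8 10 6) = (0 9)(2 5 8 10 6)(3 4) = [9, 1, 5, 4, 3, 8, 2, 7, 10, 0, 6]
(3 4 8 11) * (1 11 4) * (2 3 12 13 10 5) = (1 11 12 13 10 5 2 3)(4 8) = [0, 11, 3, 1, 8, 2, 6, 7, 4, 9, 5, 12, 13, 10]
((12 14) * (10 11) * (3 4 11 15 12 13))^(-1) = ((3 4 11 10 15 12 14 13))^(-1) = (3 13 14 12 15 10 11 4)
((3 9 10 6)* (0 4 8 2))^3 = (0 2 8 4)(3 6 10 9)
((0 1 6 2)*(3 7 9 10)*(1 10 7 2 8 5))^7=(0 2 3 10)(1 5 8 6)(7 9)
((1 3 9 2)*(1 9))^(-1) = (1 3)(2 9) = ((1 3)(2 9))^(-1)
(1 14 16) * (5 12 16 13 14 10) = (1 10 5 12 16)(13 14) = [0, 10, 2, 3, 4, 12, 6, 7, 8, 9, 5, 11, 16, 14, 13, 15, 1]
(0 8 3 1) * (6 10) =(0 8 3 1)(6 10) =[8, 0, 2, 1, 4, 5, 10, 7, 3, 9, 6]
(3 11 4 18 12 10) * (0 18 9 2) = (0 18 12 10 3 11 4 9 2) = [18, 1, 0, 11, 9, 5, 6, 7, 8, 2, 3, 4, 10, 13, 14, 15, 16, 17, 12]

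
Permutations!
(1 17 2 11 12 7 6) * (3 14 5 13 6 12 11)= (1 17 2 3 14 5 13 6)(7 12)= [0, 17, 3, 14, 4, 13, 1, 12, 8, 9, 10, 11, 7, 6, 5, 15, 16, 2]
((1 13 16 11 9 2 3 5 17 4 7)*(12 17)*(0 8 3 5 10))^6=(0 3)(1 5 13 12 16 17 11 4 9 7 2)(8 10)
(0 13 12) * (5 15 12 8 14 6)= [13, 1, 2, 3, 4, 15, 5, 7, 14, 9, 10, 11, 0, 8, 6, 12]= (0 13 8 14 6 5 15 12)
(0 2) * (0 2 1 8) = (0 1 8) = [1, 8, 2, 3, 4, 5, 6, 7, 0]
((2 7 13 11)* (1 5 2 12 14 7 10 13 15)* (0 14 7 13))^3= ((0 14 13 11 12 7 15 1 5 2 10))^3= (0 11 15 2 14 12 1 10 13 7 5)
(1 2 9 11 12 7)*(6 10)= (1 2 9 11 12 7)(6 10)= [0, 2, 9, 3, 4, 5, 10, 1, 8, 11, 6, 12, 7]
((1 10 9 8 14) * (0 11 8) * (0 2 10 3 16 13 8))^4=(1 8 16)(2 10 9)(3 14 13)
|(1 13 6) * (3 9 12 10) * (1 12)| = |(1 13 6 12 10 3 9)| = 7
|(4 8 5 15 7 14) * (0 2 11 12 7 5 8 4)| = 6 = |(0 2 11 12 7 14)(5 15)|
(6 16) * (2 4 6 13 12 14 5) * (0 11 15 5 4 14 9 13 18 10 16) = (0 11 15 5 2 14 4 6)(9 13 12)(10 16 18) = [11, 1, 14, 3, 6, 2, 0, 7, 8, 13, 16, 15, 9, 12, 4, 5, 18, 17, 10]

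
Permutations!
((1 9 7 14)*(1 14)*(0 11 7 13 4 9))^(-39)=(14)(0 11 7 1)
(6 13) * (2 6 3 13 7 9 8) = (2 6 7 9 8)(3 13) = [0, 1, 6, 13, 4, 5, 7, 9, 2, 8, 10, 11, 12, 3]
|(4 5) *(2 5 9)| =4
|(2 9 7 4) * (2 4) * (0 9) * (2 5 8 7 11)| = |(0 9 11 2)(5 8 7)| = 12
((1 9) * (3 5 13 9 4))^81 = (1 5)(3 9)(4 13) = ((1 4 3 5 13 9))^81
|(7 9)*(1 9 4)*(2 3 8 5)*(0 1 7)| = 12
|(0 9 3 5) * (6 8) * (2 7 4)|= |(0 9 3 5)(2 7 4)(6 8)|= 12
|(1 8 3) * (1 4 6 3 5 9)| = 12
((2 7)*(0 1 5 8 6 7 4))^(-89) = ((0 1 5 8 6 7 2 4))^(-89) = (0 4 2 7 6 8 5 1)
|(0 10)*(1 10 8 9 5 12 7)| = 8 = |(0 8 9 5 12 7 1 10)|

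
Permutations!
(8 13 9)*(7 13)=(7 13 9 8)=[0, 1, 2, 3, 4, 5, 6, 13, 7, 8, 10, 11, 12, 9]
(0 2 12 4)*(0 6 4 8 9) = (0 2 12 8 9)(4 6) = [2, 1, 12, 3, 6, 5, 4, 7, 9, 0, 10, 11, 8]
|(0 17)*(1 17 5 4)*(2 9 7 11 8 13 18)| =|(0 5 4 1 17)(2 9 7 11 8 13 18)| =35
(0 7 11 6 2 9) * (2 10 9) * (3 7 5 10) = (0 5 10 9)(3 7 11 6) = [5, 1, 2, 7, 4, 10, 3, 11, 8, 0, 9, 6]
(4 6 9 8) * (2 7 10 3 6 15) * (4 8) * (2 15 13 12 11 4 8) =(15)(2 7 10 3 6 9 8)(4 13 12 11) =[0, 1, 7, 6, 13, 5, 9, 10, 2, 8, 3, 4, 11, 12, 14, 15]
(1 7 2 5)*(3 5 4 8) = (1 7 2 4 8 3 5) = [0, 7, 4, 5, 8, 1, 6, 2, 3]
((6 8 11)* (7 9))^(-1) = ((6 8 11)(7 9))^(-1) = (6 11 8)(7 9)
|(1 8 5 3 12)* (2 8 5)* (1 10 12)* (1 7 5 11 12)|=12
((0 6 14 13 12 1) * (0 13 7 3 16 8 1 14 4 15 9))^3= ((0 6 4 15 9)(1 13 12 14 7 3 16 8))^3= (0 15 6 9 4)(1 14 16 13 7 8 12 3)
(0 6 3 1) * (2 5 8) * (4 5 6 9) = (0 9 4 5 8 2 6 3 1) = [9, 0, 6, 1, 5, 8, 3, 7, 2, 4]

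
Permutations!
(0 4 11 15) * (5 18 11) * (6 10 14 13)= [4, 1, 2, 3, 5, 18, 10, 7, 8, 9, 14, 15, 12, 6, 13, 0, 16, 17, 11]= (0 4 5 18 11 15)(6 10 14 13)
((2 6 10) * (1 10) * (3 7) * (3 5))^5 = (1 10 2 6)(3 5 7) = ((1 10 2 6)(3 7 5))^5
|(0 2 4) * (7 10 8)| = |(0 2 4)(7 10 8)| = 3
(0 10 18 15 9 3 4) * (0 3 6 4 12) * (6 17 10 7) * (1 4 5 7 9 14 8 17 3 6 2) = (0 9 3 12)(1 4 6 5 7 2)(8 17 10 18 15 14) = [9, 4, 1, 12, 6, 7, 5, 2, 17, 3, 18, 11, 0, 13, 8, 14, 16, 10, 15]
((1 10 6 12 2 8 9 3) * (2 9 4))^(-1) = ((1 10 6 12 9 3)(2 8 4))^(-1) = (1 3 9 12 6 10)(2 4 8)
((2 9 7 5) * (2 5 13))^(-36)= ((2 9 7 13))^(-36)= (13)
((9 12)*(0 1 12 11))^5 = (12)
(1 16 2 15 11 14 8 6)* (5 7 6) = (1 16 2 15 11 14 8 5 7 6) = [0, 16, 15, 3, 4, 7, 1, 6, 5, 9, 10, 14, 12, 13, 8, 11, 2]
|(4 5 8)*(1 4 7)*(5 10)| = 6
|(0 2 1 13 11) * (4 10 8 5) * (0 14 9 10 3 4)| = 10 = |(0 2 1 13 11 14 9 10 8 5)(3 4)|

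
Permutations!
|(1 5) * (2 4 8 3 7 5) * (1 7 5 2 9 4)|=8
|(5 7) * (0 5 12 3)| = 5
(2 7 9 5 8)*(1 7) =(1 7 9 5 8 2) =[0, 7, 1, 3, 4, 8, 6, 9, 2, 5]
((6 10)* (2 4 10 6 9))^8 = (10)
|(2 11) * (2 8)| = 3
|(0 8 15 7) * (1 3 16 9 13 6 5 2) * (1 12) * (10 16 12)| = |(0 8 15 7)(1 3 12)(2 10 16 9 13 6 5)| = 84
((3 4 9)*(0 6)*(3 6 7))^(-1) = (0 6 9 4 3 7)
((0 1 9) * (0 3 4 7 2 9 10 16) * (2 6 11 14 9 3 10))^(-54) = ((0 1 2 3 4 7 6 11 14 9 10 16))^(-54) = (0 6)(1 11)(2 14)(3 9)(4 10)(7 16)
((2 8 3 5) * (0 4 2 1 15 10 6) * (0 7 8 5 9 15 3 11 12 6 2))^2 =(1 9 10 5 3 15 2)(6 8 12 7 11)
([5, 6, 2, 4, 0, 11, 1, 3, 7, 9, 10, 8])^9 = [11, 6, 2, 0, 5, 8, 1, 4, 3, 9, 10, 7]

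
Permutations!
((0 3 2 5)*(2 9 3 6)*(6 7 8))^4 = (9)(0 2 8)(5 6 7)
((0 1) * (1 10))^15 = (10)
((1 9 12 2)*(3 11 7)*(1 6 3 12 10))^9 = (2 11)(3 12)(6 7)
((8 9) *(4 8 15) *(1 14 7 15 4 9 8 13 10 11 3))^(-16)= (1 9 11 7 13)(3 15 10 14 4)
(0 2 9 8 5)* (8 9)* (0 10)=(0 2 8 5 10)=[2, 1, 8, 3, 4, 10, 6, 7, 5, 9, 0]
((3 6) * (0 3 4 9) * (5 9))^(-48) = (9)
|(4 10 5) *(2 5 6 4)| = |(2 5)(4 10 6)| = 6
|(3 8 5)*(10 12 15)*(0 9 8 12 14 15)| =6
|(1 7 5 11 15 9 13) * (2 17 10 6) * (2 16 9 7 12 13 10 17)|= |(17)(1 12 13)(5 11 15 7)(6 16 9 10)|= 12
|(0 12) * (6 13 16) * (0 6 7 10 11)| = 8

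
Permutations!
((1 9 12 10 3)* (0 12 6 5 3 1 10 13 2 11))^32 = (0 13 11 12 2)(1 6 3)(5 10 9)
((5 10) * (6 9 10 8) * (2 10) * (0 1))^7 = (0 1)(2 10 5 8 6 9)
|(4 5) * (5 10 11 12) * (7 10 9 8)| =|(4 9 8 7 10 11 12 5)| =8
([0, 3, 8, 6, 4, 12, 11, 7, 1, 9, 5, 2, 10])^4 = [0, 2, 6, 8, 4, 12, 1, 7, 11, 9, 5, 3, 10]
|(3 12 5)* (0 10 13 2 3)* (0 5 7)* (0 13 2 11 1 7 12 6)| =20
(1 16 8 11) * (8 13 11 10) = (1 16 13 11)(8 10) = [0, 16, 2, 3, 4, 5, 6, 7, 10, 9, 8, 1, 12, 11, 14, 15, 13]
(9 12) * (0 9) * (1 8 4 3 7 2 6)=(0 9 12)(1 8 4 3 7 2 6)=[9, 8, 6, 7, 3, 5, 1, 2, 4, 12, 10, 11, 0]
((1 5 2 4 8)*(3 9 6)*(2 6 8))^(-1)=((1 5 6 3 9 8)(2 4))^(-1)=(1 8 9 3 6 5)(2 4)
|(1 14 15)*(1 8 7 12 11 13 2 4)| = 10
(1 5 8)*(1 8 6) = [0, 5, 2, 3, 4, 6, 1, 7, 8] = (8)(1 5 6)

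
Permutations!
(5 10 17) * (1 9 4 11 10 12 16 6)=[0, 9, 2, 3, 11, 12, 1, 7, 8, 4, 17, 10, 16, 13, 14, 15, 6, 5]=(1 9 4 11 10 17 5 12 16 6)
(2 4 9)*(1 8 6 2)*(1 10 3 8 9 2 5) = (1 9 10 3 8 6 5)(2 4) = [0, 9, 4, 8, 2, 1, 5, 7, 6, 10, 3]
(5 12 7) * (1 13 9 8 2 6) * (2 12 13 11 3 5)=(1 11 3 5 13 9 8 12 7 2 6)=[0, 11, 6, 5, 4, 13, 1, 2, 12, 8, 10, 3, 7, 9]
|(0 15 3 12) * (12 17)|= 5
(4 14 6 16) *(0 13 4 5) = [13, 1, 2, 3, 14, 0, 16, 7, 8, 9, 10, 11, 12, 4, 6, 15, 5] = (0 13 4 14 6 16 5)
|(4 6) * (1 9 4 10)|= |(1 9 4 6 10)|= 5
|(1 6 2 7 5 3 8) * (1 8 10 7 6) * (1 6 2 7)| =|(1 6 7 5 3 10)| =6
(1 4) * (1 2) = (1 4 2) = [0, 4, 1, 3, 2]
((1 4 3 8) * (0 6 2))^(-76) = (8)(0 2 6)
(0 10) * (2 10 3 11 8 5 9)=[3, 1, 10, 11, 4, 9, 6, 7, 5, 2, 0, 8]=(0 3 11 8 5 9 2 10)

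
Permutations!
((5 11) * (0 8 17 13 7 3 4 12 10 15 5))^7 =(0 12 17 15 7 11 4 8 10 13 5 3)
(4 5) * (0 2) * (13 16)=(0 2)(4 5)(13 16)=[2, 1, 0, 3, 5, 4, 6, 7, 8, 9, 10, 11, 12, 16, 14, 15, 13]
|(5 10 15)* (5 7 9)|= 5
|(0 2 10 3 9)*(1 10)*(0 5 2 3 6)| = 8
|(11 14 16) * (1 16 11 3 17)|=|(1 16 3 17)(11 14)|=4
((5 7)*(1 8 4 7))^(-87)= ((1 8 4 7 5))^(-87)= (1 7 8 5 4)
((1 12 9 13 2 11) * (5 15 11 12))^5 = (1 5 15 11)(2 12 9 13)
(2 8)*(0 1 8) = (0 1 8 2) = [1, 8, 0, 3, 4, 5, 6, 7, 2]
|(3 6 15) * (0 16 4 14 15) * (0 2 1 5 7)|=|(0 16 4 14 15 3 6 2 1 5 7)|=11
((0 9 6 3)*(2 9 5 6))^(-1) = ((0 5 6 3)(2 9))^(-1) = (0 3 6 5)(2 9)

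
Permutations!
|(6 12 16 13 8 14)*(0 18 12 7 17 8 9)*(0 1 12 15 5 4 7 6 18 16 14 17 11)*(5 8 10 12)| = 63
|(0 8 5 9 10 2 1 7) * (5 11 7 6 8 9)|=9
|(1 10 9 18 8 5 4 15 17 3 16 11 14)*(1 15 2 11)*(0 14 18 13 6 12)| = 12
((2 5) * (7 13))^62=(13)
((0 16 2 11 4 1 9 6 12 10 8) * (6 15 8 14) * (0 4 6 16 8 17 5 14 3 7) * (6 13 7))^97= ((0 8 4 1 9 15 17 5 14 16 2 11 13 7)(3 6 12 10))^97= (0 7 13 11 2 16 14 5 17 15 9 1 4 8)(3 6 12 10)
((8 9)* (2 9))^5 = (2 8 9)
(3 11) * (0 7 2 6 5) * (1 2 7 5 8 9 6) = (0 5)(1 2)(3 11)(6 8 9) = [5, 2, 1, 11, 4, 0, 8, 7, 9, 6, 10, 3]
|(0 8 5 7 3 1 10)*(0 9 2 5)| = |(0 8)(1 10 9 2 5 7 3)| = 14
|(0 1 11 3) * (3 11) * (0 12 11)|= 5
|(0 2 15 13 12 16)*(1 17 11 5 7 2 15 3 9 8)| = 45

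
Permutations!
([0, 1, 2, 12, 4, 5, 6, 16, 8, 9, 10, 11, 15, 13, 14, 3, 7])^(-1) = [0, 1, 2, 15, 4, 5, 6, 16, 8, 9, 10, 11, 3, 13, 14, 12, 7]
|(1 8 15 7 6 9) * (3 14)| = 6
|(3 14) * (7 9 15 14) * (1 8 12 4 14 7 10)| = |(1 8 12 4 14 3 10)(7 9 15)| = 21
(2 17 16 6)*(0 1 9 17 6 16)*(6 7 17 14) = (0 1 9 14 6 2 7 17) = [1, 9, 7, 3, 4, 5, 2, 17, 8, 14, 10, 11, 12, 13, 6, 15, 16, 0]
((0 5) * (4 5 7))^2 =(0 4)(5 7)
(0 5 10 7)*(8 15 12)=[5, 1, 2, 3, 4, 10, 6, 0, 15, 9, 7, 11, 8, 13, 14, 12]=(0 5 10 7)(8 15 12)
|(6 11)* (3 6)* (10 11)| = |(3 6 10 11)| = 4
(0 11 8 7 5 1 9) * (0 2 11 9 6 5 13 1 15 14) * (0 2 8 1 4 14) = [9, 6, 11, 3, 14, 15, 5, 13, 7, 8, 10, 1, 12, 4, 2, 0] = (0 9 8 7 13 4 14 2 11 1 6 5 15)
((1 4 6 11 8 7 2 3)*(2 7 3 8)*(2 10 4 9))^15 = (4 10 11 6)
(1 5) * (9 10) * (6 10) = (1 5)(6 10 9) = [0, 5, 2, 3, 4, 1, 10, 7, 8, 6, 9]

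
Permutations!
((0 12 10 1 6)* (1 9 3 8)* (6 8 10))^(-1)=((0 12 6)(1 8)(3 10 9))^(-1)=(0 6 12)(1 8)(3 9 10)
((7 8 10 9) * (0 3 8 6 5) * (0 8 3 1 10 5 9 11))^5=(0 1 10 11)(5 8)(6 7 9)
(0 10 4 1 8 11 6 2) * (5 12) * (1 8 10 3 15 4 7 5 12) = (0 3 15 4 8 11 6 2)(1 10 7 5) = [3, 10, 0, 15, 8, 1, 2, 5, 11, 9, 7, 6, 12, 13, 14, 4]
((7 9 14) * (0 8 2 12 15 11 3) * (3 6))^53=(0 11 2 3 15 8 6 12)(7 14 9)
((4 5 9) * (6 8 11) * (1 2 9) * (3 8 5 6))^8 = ((1 2 9 4 6 5)(3 8 11))^8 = (1 9 6)(2 4 5)(3 11 8)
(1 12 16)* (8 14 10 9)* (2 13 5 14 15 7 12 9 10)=(1 9 8 15 7 12 16)(2 13 5 14)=[0, 9, 13, 3, 4, 14, 6, 12, 15, 8, 10, 11, 16, 5, 2, 7, 1]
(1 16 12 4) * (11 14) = [0, 16, 2, 3, 1, 5, 6, 7, 8, 9, 10, 14, 4, 13, 11, 15, 12] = (1 16 12 4)(11 14)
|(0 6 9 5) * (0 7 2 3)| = |(0 6 9 5 7 2 3)| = 7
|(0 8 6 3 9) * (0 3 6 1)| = 6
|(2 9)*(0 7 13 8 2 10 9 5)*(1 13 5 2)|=6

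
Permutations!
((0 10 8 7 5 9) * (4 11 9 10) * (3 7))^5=(0 4 11 9)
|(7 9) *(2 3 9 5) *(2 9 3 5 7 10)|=|(2 5 9 10)|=4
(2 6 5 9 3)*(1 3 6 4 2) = (1 3)(2 4)(5 9 6) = [0, 3, 4, 1, 2, 9, 5, 7, 8, 6]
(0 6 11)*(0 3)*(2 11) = (0 6 2 11 3) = [6, 1, 11, 0, 4, 5, 2, 7, 8, 9, 10, 3]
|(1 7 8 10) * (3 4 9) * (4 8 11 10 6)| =20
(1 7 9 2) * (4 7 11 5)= (1 11 5 4 7 9 2)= [0, 11, 1, 3, 7, 4, 6, 9, 8, 2, 10, 5]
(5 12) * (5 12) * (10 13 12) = [0, 1, 2, 3, 4, 5, 6, 7, 8, 9, 13, 11, 10, 12] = (10 13 12)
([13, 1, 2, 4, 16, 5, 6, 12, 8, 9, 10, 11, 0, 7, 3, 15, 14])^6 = (0 7)(3 16)(4 14)(12 13)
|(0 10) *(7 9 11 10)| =|(0 7 9 11 10)| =5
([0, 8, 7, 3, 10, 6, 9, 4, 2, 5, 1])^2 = [0, 2, 4, 3, 1, 9, 5, 10, 7, 6, 8]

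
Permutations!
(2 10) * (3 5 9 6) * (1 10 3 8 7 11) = (1 10 2 3 5 9 6 8 7 11) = [0, 10, 3, 5, 4, 9, 8, 11, 7, 6, 2, 1]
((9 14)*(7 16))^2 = ((7 16)(9 14))^2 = (16)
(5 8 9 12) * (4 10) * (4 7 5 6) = (4 10 7 5 8 9 12 6) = [0, 1, 2, 3, 10, 8, 4, 5, 9, 12, 7, 11, 6]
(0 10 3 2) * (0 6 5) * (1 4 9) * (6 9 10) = (0 6 5)(1 4 10 3 2 9) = [6, 4, 9, 2, 10, 0, 5, 7, 8, 1, 3]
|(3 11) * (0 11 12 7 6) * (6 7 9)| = |(0 11 3 12 9 6)| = 6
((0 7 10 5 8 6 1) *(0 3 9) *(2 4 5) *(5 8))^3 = ((0 7 10 2 4 8 6 1 3 9))^3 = (0 2 6 9 10 8 3 7 4 1)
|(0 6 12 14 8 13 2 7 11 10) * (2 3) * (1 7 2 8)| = 24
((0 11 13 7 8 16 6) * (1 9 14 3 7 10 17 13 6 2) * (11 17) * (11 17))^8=((0 11 6)(1 9 14 3 7 8 16 2)(10 17 13))^8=(0 6 11)(10 13 17)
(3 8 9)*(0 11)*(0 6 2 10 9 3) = (0 11 6 2 10 9)(3 8) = [11, 1, 10, 8, 4, 5, 2, 7, 3, 0, 9, 6]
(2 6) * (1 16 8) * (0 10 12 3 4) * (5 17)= [10, 16, 6, 4, 0, 17, 2, 7, 1, 9, 12, 11, 3, 13, 14, 15, 8, 5]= (0 10 12 3 4)(1 16 8)(2 6)(5 17)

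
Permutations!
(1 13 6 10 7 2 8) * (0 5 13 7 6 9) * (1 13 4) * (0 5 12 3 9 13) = [12, 7, 8, 9, 1, 4, 10, 2, 0, 5, 6, 11, 3, 13] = (13)(0 12 3 9 5 4 1 7 2 8)(6 10)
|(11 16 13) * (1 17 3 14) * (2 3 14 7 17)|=6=|(1 2 3 7 17 14)(11 16 13)|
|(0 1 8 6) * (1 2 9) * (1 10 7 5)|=9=|(0 2 9 10 7 5 1 8 6)|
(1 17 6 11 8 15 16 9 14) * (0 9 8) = [9, 17, 2, 3, 4, 5, 11, 7, 15, 14, 10, 0, 12, 13, 1, 16, 8, 6] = (0 9 14 1 17 6 11)(8 15 16)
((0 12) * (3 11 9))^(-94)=((0 12)(3 11 9))^(-94)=(12)(3 9 11)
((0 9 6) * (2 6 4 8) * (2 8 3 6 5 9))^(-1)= ((0 2 5 9 4 3 6))^(-1)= (0 6 3 4 9 5 2)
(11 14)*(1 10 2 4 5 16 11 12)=(1 10 2 4 5 16 11 14 12)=[0, 10, 4, 3, 5, 16, 6, 7, 8, 9, 2, 14, 1, 13, 12, 15, 11]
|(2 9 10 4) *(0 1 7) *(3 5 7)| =|(0 1 3 5 7)(2 9 10 4)| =20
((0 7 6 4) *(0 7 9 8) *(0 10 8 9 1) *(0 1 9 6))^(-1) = ((0 9 6 4 7)(8 10))^(-1) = (0 7 4 6 9)(8 10)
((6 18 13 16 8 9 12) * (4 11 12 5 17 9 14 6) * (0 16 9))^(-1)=((0 16 8 14 6 18 13 9 5 17)(4 11 12))^(-1)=(0 17 5 9 13 18 6 14 8 16)(4 12 11)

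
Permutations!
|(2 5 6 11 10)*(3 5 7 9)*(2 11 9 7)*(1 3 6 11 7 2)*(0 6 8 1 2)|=10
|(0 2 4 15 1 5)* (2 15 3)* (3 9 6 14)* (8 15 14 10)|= |(0 14 3 2 4 9 6 10 8 15 1 5)|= 12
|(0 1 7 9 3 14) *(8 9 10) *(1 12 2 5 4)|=12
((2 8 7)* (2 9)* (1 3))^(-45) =(1 3)(2 9 7 8)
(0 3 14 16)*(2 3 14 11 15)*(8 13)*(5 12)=(0 14 16)(2 3 11 15)(5 12)(8 13)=[14, 1, 3, 11, 4, 12, 6, 7, 13, 9, 10, 15, 5, 8, 16, 2, 0]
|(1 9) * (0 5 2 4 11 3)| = |(0 5 2 4 11 3)(1 9)| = 6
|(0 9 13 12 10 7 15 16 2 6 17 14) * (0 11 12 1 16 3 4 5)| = 17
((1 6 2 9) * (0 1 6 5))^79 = ((0 1 5)(2 9 6))^79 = (0 1 5)(2 9 6)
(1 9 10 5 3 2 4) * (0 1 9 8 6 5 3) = (0 1 8 6 5)(2 4 9 10 3) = [1, 8, 4, 2, 9, 0, 5, 7, 6, 10, 3]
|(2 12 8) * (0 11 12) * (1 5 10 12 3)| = |(0 11 3 1 5 10 12 8 2)| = 9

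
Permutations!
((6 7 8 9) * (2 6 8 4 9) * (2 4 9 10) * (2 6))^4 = (4 9 6)(7 10 8)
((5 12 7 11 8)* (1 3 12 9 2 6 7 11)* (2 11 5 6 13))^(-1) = (1 7 6 8 11 9 5 12 3)(2 13)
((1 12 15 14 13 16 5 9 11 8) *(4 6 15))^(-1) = ((1 12 4 6 15 14 13 16 5 9 11 8))^(-1) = (1 8 11 9 5 16 13 14 15 6 4 12)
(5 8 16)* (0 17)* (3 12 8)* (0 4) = [17, 1, 2, 12, 0, 3, 6, 7, 16, 9, 10, 11, 8, 13, 14, 15, 5, 4] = (0 17 4)(3 12 8 16 5)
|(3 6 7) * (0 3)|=|(0 3 6 7)|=4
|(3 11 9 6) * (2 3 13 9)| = 3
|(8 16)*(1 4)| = 2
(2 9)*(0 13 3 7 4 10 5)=(0 13 3 7 4 10 5)(2 9)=[13, 1, 9, 7, 10, 0, 6, 4, 8, 2, 5, 11, 12, 3]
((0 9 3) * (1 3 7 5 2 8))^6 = ((0 9 7 5 2 8 1 3))^6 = (0 1 2 7)(3 8 5 9)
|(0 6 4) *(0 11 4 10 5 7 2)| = 6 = |(0 6 10 5 7 2)(4 11)|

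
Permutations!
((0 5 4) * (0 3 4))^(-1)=(0 5)(3 4)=((0 5)(3 4))^(-1)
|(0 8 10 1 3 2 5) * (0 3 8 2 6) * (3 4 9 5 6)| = |(0 2 6)(1 8 10)(4 9 5)| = 3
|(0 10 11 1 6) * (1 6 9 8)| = |(0 10 11 6)(1 9 8)| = 12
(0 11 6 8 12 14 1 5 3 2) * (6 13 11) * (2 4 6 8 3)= [8, 5, 0, 4, 6, 2, 3, 7, 12, 9, 10, 13, 14, 11, 1]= (0 8 12 14 1 5 2)(3 4 6)(11 13)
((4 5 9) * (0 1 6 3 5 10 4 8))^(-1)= ((0 1 6 3 5 9 8)(4 10))^(-1)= (0 8 9 5 3 6 1)(4 10)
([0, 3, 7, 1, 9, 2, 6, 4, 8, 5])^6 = (2 7 4 9 5)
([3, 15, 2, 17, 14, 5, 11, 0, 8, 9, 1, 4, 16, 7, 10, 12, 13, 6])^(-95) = (0 6 14 15 13 3 11 10 12 7 17 4 1 16)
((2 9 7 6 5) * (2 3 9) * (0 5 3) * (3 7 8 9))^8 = (9)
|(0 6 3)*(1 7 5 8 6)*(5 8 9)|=|(0 1 7 8 6 3)(5 9)|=6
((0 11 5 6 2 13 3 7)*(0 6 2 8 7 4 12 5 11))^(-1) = (2 5 12 4 3 13)(6 7 8)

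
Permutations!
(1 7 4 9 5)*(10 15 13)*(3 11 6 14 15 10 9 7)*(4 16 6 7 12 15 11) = (1 3 4 12 15 13 9 5)(6 14 11 7 16) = [0, 3, 2, 4, 12, 1, 14, 16, 8, 5, 10, 7, 15, 9, 11, 13, 6]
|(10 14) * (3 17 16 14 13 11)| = |(3 17 16 14 10 13 11)| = 7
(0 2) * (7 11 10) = (0 2)(7 11 10) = [2, 1, 0, 3, 4, 5, 6, 11, 8, 9, 7, 10]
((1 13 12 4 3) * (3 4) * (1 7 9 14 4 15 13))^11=(3 14 13 7 4 12 9 15)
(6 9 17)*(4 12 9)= (4 12 9 17 6)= [0, 1, 2, 3, 12, 5, 4, 7, 8, 17, 10, 11, 9, 13, 14, 15, 16, 6]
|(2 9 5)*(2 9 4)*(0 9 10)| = 4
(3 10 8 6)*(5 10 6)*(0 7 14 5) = (0 7 14 5 10 8)(3 6) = [7, 1, 2, 6, 4, 10, 3, 14, 0, 9, 8, 11, 12, 13, 5]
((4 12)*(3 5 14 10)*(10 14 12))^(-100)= (14)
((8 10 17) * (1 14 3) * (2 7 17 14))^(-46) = (1 7 8 14)(2 17 10 3) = ((1 2 7 17 8 10 14 3))^(-46)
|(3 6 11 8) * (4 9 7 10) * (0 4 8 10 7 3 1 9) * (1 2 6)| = |(0 4)(1 9 3)(2 6 11 10 8)| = 30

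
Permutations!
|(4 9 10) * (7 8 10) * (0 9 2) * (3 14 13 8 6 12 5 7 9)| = |(0 3 14 13 8 10 4 2)(5 7 6 12)| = 8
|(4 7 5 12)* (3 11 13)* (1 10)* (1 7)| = 6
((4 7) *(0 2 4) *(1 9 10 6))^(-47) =(0 2 4 7)(1 9 10 6)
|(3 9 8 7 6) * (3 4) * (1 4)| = |(1 4 3 9 8 7 6)| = 7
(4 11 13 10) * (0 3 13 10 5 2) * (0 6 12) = (0 3 13 5 2 6 12)(4 11 10) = [3, 1, 6, 13, 11, 2, 12, 7, 8, 9, 4, 10, 0, 5]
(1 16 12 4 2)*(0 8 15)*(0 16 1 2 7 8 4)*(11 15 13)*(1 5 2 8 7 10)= (0 4 10 1 5 2 8 13 11 15 16 12)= [4, 5, 8, 3, 10, 2, 6, 7, 13, 9, 1, 15, 0, 11, 14, 16, 12]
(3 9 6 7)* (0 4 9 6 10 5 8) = (0 4 9 10 5 8)(3 6 7) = [4, 1, 2, 6, 9, 8, 7, 3, 0, 10, 5]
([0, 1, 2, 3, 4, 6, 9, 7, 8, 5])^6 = [0, 1, 2, 3, 4, 5, 6, 7, 8, 9]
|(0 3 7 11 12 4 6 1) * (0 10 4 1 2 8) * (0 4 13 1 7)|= |(0 3)(1 10 13)(2 8 4 6)(7 11 12)|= 12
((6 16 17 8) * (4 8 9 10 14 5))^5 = (4 9 8 10 6 14 16 5 17)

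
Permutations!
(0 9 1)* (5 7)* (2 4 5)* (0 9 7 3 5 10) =[7, 9, 4, 5, 10, 3, 6, 2, 8, 1, 0] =(0 7 2 4 10)(1 9)(3 5)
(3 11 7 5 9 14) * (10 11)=[0, 1, 2, 10, 4, 9, 6, 5, 8, 14, 11, 7, 12, 13, 3]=(3 10 11 7 5 9 14)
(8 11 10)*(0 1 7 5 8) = [1, 7, 2, 3, 4, 8, 6, 5, 11, 9, 0, 10] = (0 1 7 5 8 11 10)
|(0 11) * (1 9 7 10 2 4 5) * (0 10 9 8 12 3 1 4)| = |(0 11 10 2)(1 8 12 3)(4 5)(7 9)| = 4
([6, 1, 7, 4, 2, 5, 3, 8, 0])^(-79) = [7, 1, 3, 0, 6, 5, 8, 4, 2]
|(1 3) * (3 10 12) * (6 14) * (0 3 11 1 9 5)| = |(0 3 9 5)(1 10 12 11)(6 14)| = 4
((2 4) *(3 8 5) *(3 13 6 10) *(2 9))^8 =((2 4 9)(3 8 5 13 6 10))^8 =(2 9 4)(3 5 6)(8 13 10)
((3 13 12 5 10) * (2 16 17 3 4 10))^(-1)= (2 5 12 13 3 17 16)(4 10)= ((2 16 17 3 13 12 5)(4 10))^(-1)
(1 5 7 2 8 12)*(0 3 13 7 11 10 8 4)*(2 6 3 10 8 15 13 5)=(0 10 15 13 7 6 3 5 11 8 12 1 2 4)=[10, 2, 4, 5, 0, 11, 3, 6, 12, 9, 15, 8, 1, 7, 14, 13]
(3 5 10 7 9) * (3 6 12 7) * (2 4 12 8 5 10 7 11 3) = [0, 1, 4, 10, 12, 7, 8, 9, 5, 6, 2, 3, 11] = (2 4 12 11 3 10)(5 7 9 6 8)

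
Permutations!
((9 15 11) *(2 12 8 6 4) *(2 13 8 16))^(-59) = (2 12 16)(4 13 8 6)(9 15 11)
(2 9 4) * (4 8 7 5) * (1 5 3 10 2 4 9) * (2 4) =(1 5 9 8 7 3 10 4 2) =[0, 5, 1, 10, 2, 9, 6, 3, 7, 8, 4]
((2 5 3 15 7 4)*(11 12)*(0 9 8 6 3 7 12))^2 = (0 8 3 12)(2 7)(4 5)(6 15 11 9)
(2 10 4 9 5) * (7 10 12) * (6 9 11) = (2 12 7 10 4 11 6 9 5) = [0, 1, 12, 3, 11, 2, 9, 10, 8, 5, 4, 6, 7]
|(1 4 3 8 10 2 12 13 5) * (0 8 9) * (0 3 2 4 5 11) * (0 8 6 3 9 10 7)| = |(0 6 3 10 4 2 12 13 11 8 7)(1 5)| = 22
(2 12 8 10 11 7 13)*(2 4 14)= [0, 1, 12, 3, 14, 5, 6, 13, 10, 9, 11, 7, 8, 4, 2]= (2 12 8 10 11 7 13 4 14)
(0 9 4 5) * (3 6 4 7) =(0 9 7 3 6 4 5) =[9, 1, 2, 6, 5, 0, 4, 3, 8, 7]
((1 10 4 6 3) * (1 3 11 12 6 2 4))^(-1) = ((1 10)(2 4)(6 11 12))^(-1) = (1 10)(2 4)(6 12 11)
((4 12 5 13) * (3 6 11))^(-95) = (3 6 11)(4 12 5 13)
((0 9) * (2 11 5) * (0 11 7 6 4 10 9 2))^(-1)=(0 5 11 9 10 4 6 7 2)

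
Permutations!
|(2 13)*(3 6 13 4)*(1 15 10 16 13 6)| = 8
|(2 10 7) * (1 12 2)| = |(1 12 2 10 7)| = 5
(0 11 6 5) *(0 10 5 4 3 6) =[11, 1, 2, 6, 3, 10, 4, 7, 8, 9, 5, 0] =(0 11)(3 6 4)(5 10)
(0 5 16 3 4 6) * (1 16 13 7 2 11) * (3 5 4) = (0 4 6)(1 16 5 13 7 2 11) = [4, 16, 11, 3, 6, 13, 0, 2, 8, 9, 10, 1, 12, 7, 14, 15, 5]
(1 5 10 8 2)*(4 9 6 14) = (1 5 10 8 2)(4 9 6 14) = [0, 5, 1, 3, 9, 10, 14, 7, 2, 6, 8, 11, 12, 13, 4]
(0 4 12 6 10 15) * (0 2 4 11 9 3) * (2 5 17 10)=(0 11 9 3)(2 4 12 6)(5 17 10 15)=[11, 1, 4, 0, 12, 17, 2, 7, 8, 3, 15, 9, 6, 13, 14, 5, 16, 10]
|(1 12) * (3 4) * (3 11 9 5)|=|(1 12)(3 4 11 9 5)|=10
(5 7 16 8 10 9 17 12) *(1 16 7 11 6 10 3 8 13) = (1 16 13)(3 8)(5 11 6 10 9 17 12) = [0, 16, 2, 8, 4, 11, 10, 7, 3, 17, 9, 6, 5, 1, 14, 15, 13, 12]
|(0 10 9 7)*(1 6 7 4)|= 7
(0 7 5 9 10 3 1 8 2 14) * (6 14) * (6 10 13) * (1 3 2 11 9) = [7, 8, 10, 3, 4, 1, 14, 5, 11, 13, 2, 9, 12, 6, 0] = (0 7 5 1 8 11 9 13 6 14)(2 10)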